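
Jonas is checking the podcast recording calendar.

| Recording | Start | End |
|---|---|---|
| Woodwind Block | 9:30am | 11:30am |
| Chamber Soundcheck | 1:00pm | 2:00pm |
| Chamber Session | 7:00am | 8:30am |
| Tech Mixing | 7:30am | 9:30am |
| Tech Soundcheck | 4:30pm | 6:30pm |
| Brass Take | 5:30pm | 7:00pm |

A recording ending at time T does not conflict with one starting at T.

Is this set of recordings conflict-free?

No

Two intervals overlap when each starts before the other ends.
Sorted by start: Chamber Session, Tech Mixing, Woodwind Block, Chamber Soundcheck, Tech Soundcheck, Brass Take.
Tech Mixing starts before Chamber Session ends → Chamber Session and Tech Mixing overlap.
That's a conflict, so the schedule is not conflict-free.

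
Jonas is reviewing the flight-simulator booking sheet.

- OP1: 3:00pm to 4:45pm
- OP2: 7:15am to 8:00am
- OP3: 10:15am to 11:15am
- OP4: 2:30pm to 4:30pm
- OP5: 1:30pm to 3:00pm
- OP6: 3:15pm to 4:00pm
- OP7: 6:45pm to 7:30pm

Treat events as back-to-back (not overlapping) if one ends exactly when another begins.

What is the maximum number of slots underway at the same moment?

Sweep the timeline, counting +1 at each start and −1 at each end (ends before starts at a tie):
7:15am start OP2 → 1
8:00am end OP2 → 0
10:15am start OP3 → 1
11:15am end OP3 → 0
1:30pm start OP5 → 1
2:30pm start OP4 → 2
3:00pm end OP5 → 1
3:00pm start OP1 → 2
3:15pm start OP6 → 3
4:00pm end OP6 → 2
4:30pm end OP4 → 1
4:45pm end OP1 → 0
6:45pm start OP7 → 1
7:30pm end OP7 → 0
Peak is 3, at 3:15pm (OP1, OP4, OP6).

3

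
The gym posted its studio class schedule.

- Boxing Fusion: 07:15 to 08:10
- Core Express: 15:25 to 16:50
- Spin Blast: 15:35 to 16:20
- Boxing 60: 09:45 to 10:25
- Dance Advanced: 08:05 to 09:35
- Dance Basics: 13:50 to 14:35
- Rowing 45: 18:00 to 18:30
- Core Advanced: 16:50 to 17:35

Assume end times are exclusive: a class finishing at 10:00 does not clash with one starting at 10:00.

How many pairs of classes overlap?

2

Sorted by start: Boxing Fusion, Dance Advanced, Boxing 60, Dance Basics, Core Express, Spin Blast, Core Advanced, Rowing 45.
Dance Advanced starts before Boxing Fusion ends → Boxing Fusion and Dance Advanced overlap.
Boxing 60 starts after Boxing Fusion ends — done with Boxing Fusion.
Boxing 60 starts after Dance Advanced ends — done with Dance Advanced.
Dance Basics starts after Boxing 60 ends — done with Boxing 60.
Core Express starts after Dance Basics ends — done with Dance Basics.
Spin Blast starts before Core Express ends → Core Express and Spin Blast overlap.
Core Advanced starts exactly when Core Express ends (back-to-back, no overlap) — done with Core Express.
Core Advanced starts after Spin Blast ends — done with Spin Blast.
Rowing 45 starts after Core Advanced ends.
Overlapping pairs: Boxing Fusion & Dance Advanced, Core Express & Spin Blast — 2 in total.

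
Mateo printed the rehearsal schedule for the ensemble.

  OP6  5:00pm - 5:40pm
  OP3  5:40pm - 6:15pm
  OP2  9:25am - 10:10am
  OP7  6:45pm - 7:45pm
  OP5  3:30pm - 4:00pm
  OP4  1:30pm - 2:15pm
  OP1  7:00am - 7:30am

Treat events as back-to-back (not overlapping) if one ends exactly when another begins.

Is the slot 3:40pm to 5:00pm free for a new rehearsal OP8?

No — it overlaps OP5

OP1: ends 7:30am at or before OP8 starts 3:40pm → clear.
OP2: ends 10:10am at or before OP8 starts 3:40pm → clear.
OP4: ends 2:15pm at or before OP8 starts 3:40pm → clear.
OP5: starts 3:30pm before OP8 ends 5:00pm, and ends 4:00pm after OP8 starts 3:40pm → overlap.
OP6: starts 5:00pm at or after OP8 ends 5:00pm → clear.
OP3: starts 5:40pm at or after OP8 ends 5:00pm → clear.
OP7: starts 6:45pm at or after OP8 ends 5:00pm → clear.
OP8 overlaps OP5.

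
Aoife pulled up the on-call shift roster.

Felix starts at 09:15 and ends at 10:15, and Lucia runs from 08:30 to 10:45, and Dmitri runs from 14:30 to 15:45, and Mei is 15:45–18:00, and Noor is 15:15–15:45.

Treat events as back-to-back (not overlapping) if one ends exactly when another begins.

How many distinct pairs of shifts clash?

2

Sorted by start: Lucia, Felix, Dmitri, Noor, Mei.
Felix starts before Lucia ends → Lucia and Felix overlap.
Dmitri starts after Lucia ends, so Lucia has no further overlaps.
Dmitri starts after Felix ends, so Felix has no further overlaps.
Noor starts before Dmitri ends → Dmitri and Noor overlap.
Mei starts exactly when Dmitri ends (back-to-back, no overlap).
Mei starts exactly when Noor ends (back-to-back, no overlap).
Overlapping pairs: Dmitri & Noor, Felix & Lucia — 2 in total.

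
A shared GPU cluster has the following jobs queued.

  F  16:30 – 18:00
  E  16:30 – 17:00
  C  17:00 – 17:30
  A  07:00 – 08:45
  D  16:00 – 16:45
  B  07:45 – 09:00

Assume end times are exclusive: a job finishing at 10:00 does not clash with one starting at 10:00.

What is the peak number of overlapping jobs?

3

Sort all start/end points and keep a running count:
07:00 start A → 1
07:45 start B → 2
08:45 end A → 1
09:00 end B → 0
16:00 start D → 1
16:30 start E → 2
16:30 start F → 3
16:45 end D → 2
17:00 end E → 1
17:00 start C → 2
17:30 end C → 1
18:00 end F → 0
Peak is 3, at 16:30 (D, E, F).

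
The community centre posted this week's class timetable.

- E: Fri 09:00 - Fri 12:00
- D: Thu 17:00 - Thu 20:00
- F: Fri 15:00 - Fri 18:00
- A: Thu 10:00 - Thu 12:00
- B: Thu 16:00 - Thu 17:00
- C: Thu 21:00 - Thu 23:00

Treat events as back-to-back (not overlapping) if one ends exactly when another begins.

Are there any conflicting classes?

No

Sorted by start: A, B, D, C, E, F.
B starts after A ends — done with A.
D starts exactly when B ends (back-to-back, no overlap) — done with B.
C starts after D ends — done with D.
E starts after C ends — done with C.
F starts after E ends.
Every pair is clear; the schedule has no overlaps.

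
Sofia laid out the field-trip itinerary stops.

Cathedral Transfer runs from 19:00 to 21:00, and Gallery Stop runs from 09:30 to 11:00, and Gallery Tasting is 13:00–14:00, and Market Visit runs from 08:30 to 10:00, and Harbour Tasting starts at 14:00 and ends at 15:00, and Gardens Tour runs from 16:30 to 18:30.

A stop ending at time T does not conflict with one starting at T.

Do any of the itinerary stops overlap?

Check each pair: they overlap iff neither finishes before the other starts.
Sorted by start: Market Visit, Gallery Stop, Gallery Tasting, Harbour Tasting, Gardens Tour, Cathedral Transfer.
Gallery Stop starts before Market Visit ends → Market Visit and Gallery Stop overlap.
That's a conflict, so the schedule is not conflict-free.

Yes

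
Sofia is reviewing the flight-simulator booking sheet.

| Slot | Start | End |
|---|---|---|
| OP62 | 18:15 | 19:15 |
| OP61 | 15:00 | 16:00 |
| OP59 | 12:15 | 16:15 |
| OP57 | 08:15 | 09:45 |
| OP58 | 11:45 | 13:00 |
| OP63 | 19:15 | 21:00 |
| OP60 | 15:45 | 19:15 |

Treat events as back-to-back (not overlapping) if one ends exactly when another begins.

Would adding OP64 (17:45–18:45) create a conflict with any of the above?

OP57: ends 09:45 at or before OP64 starts 17:45 → clear.
OP58: ends 13:00 at or before OP64 starts 17:45 → clear.
OP59: ends 16:15 at or before OP64 starts 17:45 → clear.
OP61: ends 16:00 at or before OP64 starts 17:45 → clear.
OP60: starts 15:45 before OP64 ends 18:45, and ends 19:15 after OP64 starts 17:45 → overlap.
OP62: starts 18:15 before OP64 ends 18:45, and ends 19:15 after OP64 starts 17:45 → overlap.
OP63: starts 19:15 at or after OP64 ends 18:45 → clear.
OP64 overlaps OP60, OP62.

Yes — it overlaps OP60, OP62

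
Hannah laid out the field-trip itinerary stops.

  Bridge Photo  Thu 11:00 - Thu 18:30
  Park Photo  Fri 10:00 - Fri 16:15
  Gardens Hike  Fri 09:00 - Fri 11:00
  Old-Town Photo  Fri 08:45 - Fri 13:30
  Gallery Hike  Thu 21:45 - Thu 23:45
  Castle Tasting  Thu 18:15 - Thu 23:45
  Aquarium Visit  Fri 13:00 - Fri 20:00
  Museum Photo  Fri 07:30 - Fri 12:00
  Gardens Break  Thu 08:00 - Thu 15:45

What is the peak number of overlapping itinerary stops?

Sweep the timeline, counting +1 at each start and −1 at each end (ends before starts at a tie):
Thu 08:00 start Gardens Break → 1
Thu 11:00 start Bridge Photo → 2
Thu 15:45 end Gardens Break → 1
Thu 18:15 start Castle Tasting → 2
Thu 18:30 end Bridge Photo → 1
Thu 21:45 start Gallery Hike → 2
Thu 23:45 end Castle Tasting → 1
Thu 23:45 end Gallery Hike → 0
Fri 07:30 start Museum Photo → 1
Fri 08:45 start Old-Town Photo → 2
Fri 09:00 start Gardens Hike → 3
Fri 10:00 start Park Photo → 4
Fri 11:00 end Gardens Hike → 3
Fri 12:00 end Museum Photo → 2
Fri 13:00 start Aquarium Visit → 3
Fri 13:30 end Old-Town Photo → 2
Fri 16:15 end Park Photo → 1
Fri 20:00 end Aquarium Visit → 0
Peak is 4, at Fri 10:00 (Gardens Hike, Museum Photo, Old-Town Photo, Park Photo).

4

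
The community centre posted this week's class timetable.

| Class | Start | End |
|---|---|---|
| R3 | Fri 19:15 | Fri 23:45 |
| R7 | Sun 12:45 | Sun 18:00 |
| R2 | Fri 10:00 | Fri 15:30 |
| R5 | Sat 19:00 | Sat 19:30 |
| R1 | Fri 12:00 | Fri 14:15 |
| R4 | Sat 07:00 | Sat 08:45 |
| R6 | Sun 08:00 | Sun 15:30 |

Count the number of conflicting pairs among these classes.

2

Check each pair: they overlap iff neither finishes before the other starts.
Sorted by start: R2, R1, R3, R4, R5, R6, R7.
R1 starts before R2 ends → R2 and R1 overlap.
R3 starts after R2 ends, so nothing later overlaps R2 either.
R3 starts after R1 ends, so nothing later overlaps R1 either.
R4 starts after R3 ends, so nothing later overlaps R3 either.
R5 starts after R4 ends, so nothing later overlaps R4 either.
R6 starts after R5 ends, so nothing later overlaps R5 either.
R7 starts before R6 ends → R6 and R7 overlap.
Overlapping pairs: R1 & R2, R6 & R7 — 2 in total.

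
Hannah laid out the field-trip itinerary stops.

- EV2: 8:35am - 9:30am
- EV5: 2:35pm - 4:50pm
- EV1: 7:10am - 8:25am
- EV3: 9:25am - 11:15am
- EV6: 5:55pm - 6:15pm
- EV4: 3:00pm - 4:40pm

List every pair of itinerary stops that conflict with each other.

EV2 & EV3, EV4 & EV5

Sorted by start: EV1, EV2, EV3, EV5, EV4, EV6.
EV2 starts after EV1 ends; EV1 is clear from here.
EV3 starts before EV2 ends → EV2 and EV3 overlap.
EV5 starts after EV2 ends; EV2 is clear from here.
EV5 starts after EV3 ends; EV3 is clear from here.
EV4 starts before EV5 ends → EV5 and EV4 overlap.
EV6 starts after EV5 ends.
EV6 starts after EV4 ends.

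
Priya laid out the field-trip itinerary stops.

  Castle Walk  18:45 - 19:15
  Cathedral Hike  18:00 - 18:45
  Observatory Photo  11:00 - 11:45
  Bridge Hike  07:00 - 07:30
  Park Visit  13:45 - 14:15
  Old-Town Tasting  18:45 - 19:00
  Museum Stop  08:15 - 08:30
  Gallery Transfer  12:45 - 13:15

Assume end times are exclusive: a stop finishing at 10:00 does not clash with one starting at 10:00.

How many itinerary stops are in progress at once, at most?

2

Walk through starts and ends in time order (an end at T is processed before a start at T):
07:00 start Bridge Hike → 1
07:30 end Bridge Hike → 0
08:15 start Museum Stop → 1
08:30 end Museum Stop → 0
11:00 start Observatory Photo → 1
11:45 end Observatory Photo → 0
12:45 start Gallery Transfer → 1
13:15 end Gallery Transfer → 0
13:45 start Park Visit → 1
14:15 end Park Visit → 0
18:00 start Cathedral Hike → 1
18:45 end Cathedral Hike → 0
18:45 start Castle Walk → 1
18:45 start Old-Town Tasting → 2
19:00 end Old-Town Tasting → 1
19:15 end Castle Walk → 0
Peak is 2, at 18:45 (Castle Walk, Old-Town Tasting).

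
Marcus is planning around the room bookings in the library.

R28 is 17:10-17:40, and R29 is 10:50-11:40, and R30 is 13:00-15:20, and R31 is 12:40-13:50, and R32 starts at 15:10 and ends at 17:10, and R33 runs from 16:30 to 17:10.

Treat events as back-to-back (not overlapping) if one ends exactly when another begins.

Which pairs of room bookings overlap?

Sorted by start: R29, R31, R30, R32, R33, R28.
R31 starts after R29 ends — done with R29.
R30 starts before R31 ends → R31 and R30 overlap.
R32 starts after R31 ends — done with R31.
R32 starts before R30 ends → R30 and R32 overlap.
R33 starts after R30 ends — done with R30.
R33 starts before R32 ends → R32 and R33 overlap.
R28 starts exactly when R32 ends (back-to-back, no overlap).
R28 starts exactly when R33 ends (back-to-back, no overlap).

R30 & R31, R30 & R32, R32 & R33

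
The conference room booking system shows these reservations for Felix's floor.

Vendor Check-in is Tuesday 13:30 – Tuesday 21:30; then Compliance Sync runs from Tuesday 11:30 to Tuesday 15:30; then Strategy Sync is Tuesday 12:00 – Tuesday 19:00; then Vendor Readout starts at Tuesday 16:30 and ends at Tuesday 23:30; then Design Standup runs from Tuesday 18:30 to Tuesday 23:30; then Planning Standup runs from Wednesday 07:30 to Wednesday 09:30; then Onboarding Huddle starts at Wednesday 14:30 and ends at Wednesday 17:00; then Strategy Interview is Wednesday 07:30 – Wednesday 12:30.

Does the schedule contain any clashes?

Yes

Check each pair: they overlap iff neither finishes before the other starts.
Sorted by start: Compliance Sync, Strategy Sync, Vendor Check-in, Vendor Readout, Design Standup, Planning Standup, Strategy Interview, Onboarding Huddle.
Strategy Sync starts before Compliance Sync ends → Compliance Sync and Strategy Sync overlap.
That's a conflict, so the schedule is not conflict-free.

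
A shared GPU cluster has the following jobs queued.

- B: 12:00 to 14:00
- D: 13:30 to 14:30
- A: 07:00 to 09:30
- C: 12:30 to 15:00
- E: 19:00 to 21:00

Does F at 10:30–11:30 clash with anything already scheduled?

No — it doesn't clash with anything

A: ends 09:30 at or before F starts 10:30 → clear.
B: starts 12:00 at or after F ends 11:30 → clear.
C: starts 12:30 at or after F ends 11:30 → clear.
D: starts 13:30 at or after F ends 11:30 → clear.
E: starts 19:00 at or after F ends 11:30 → clear.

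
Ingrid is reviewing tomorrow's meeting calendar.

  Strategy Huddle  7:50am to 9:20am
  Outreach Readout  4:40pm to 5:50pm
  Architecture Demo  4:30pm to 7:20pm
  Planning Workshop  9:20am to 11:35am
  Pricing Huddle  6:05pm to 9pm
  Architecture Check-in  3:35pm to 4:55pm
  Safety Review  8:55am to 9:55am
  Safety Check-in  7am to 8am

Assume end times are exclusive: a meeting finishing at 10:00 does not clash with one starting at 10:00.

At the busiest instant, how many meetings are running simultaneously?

3

Walk through starts and ends in time order (an end at T is processed before a start at T):
7am start Safety Check-in → 1
7:50am start Strategy Huddle → 2
8am end Safety Check-in → 1
8:55am start Safety Review → 2
9:20am end Strategy Huddle → 1
9:20am start Planning Workshop → 2
9:55am end Safety Review → 1
11:35am end Planning Workshop → 0
3:35pm start Architecture Check-in → 1
4:30pm start Architecture Demo → 2
4:40pm start Outreach Readout → 3
4:55pm end Architecture Check-in → 2
5:50pm end Outreach Readout → 1
6:05pm start Pricing Huddle → 2
7:20pm end Architecture Demo → 1
9pm end Pricing Huddle → 0
Peak is 3, at 4:40pm (Architecture Check-in, Architecture Demo, Outreach Readout).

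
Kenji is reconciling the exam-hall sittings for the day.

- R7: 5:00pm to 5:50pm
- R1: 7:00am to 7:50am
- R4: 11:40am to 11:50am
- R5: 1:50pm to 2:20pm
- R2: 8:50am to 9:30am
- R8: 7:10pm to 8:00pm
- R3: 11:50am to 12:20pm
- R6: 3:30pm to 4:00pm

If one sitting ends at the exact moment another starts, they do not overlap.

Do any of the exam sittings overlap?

No

Check each pair: they overlap iff neither finishes before the other starts.
Sorted by start: R1, R2, R4, R3, R5, R6, R7, R8.
R2 starts after R1 ends; R1 is clear from here.
R4 starts after R2 ends; R2 is clear from here.
R3 starts exactly when R4 ends (back-to-back, no overlap); R4 is clear from here.
R5 starts after R3 ends; R3 is clear from here.
R6 starts after R5 ends; R5 is clear from here.
R7 starts after R6 ends; R6 is clear from here.
R8 starts after R7 ends.
Every pair is clear; the schedule has no overlaps.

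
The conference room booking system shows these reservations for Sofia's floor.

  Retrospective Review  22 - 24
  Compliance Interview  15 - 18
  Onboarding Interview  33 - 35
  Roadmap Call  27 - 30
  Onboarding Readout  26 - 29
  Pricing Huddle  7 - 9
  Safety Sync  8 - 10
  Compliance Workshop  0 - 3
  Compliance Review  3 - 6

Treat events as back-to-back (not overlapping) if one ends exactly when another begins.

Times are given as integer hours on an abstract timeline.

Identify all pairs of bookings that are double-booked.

Onboarding Readout & Roadmap Call, Pricing Huddle & Safety Sync

Sorted by start: Compliance Workshop, Compliance Review, Pricing Huddle, Safety Sync, Compliance Interview, Retrospective Review, Onboarding Readout, Roadmap Call, Onboarding Interview.
Compliance Review starts exactly when Compliance Workshop ends (back-to-back, no overlap), so Compliance Workshop has no further overlaps.
Pricing Huddle starts after Compliance Review ends, so Compliance Review has no further overlaps.
Safety Sync starts before Pricing Huddle ends → Pricing Huddle and Safety Sync overlap.
Compliance Interview starts after Pricing Huddle ends, so Pricing Huddle has no further overlaps.
Compliance Interview starts after Safety Sync ends, so Safety Sync has no further overlaps.
Retrospective Review starts after Compliance Interview ends, so Compliance Interview has no further overlaps.
Onboarding Readout starts after Retrospective Review ends, so Retrospective Review has no further overlaps.
Roadmap Call starts before Onboarding Readout ends → Onboarding Readout and Roadmap Call overlap.
Onboarding Interview starts after Onboarding Readout ends.
Onboarding Interview starts after Roadmap Call ends.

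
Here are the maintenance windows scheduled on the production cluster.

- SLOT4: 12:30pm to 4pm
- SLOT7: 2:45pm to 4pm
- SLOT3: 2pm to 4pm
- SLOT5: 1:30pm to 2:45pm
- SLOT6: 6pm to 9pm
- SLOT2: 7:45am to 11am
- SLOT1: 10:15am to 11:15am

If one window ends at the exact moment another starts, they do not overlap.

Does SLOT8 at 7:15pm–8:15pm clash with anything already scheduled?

Yes — it overlaps SLOT6

SLOT2: ends 11am at or before SLOT8 starts 7:15pm → clear.
SLOT1: ends 11:15am at or before SLOT8 starts 7:15pm → clear.
SLOT4: ends 4pm at or before SLOT8 starts 7:15pm → clear.
SLOT5: ends 2:45pm at or before SLOT8 starts 7:15pm → clear.
SLOT3: ends 4pm at or before SLOT8 starts 7:15pm → clear.
SLOT7: ends 4pm at or before SLOT8 starts 7:15pm → clear.
SLOT6: starts 6pm before SLOT8 ends 8:15pm, and ends 9pm after SLOT8 starts 7:15pm → overlap.
SLOT8 overlaps SLOT6.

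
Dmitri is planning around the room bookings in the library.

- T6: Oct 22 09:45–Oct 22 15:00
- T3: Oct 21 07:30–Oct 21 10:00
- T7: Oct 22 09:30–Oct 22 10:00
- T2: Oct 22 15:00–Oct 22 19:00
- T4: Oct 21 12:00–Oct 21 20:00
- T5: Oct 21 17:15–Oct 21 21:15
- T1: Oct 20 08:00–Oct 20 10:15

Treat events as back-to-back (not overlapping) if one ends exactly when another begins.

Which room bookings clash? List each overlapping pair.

T4 & T5, T6 & T7

Sorted by start: T1, T3, T4, T5, T7, T6, T2.
T3 starts after T1 ends; T1 is clear from here.
T4 starts after T3 ends; T3 is clear from here.
T5 starts before T4 ends → T4 and T5 overlap.
T7 starts after T4 ends; T4 is clear from here.
T7 starts after T5 ends; T5 is clear from here.
T6 starts before T7 ends → T7 and T6 overlap.
T2 starts after T7 ends.
T2 starts exactly when T6 ends (back-to-back, no overlap).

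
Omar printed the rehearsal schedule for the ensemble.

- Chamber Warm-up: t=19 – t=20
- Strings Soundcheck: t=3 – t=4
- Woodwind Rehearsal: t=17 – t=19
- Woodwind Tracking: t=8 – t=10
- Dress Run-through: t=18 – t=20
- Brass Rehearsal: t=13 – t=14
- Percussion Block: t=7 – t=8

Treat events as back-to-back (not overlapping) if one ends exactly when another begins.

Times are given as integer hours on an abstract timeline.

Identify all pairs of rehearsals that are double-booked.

Check each pair: they overlap iff neither finishes before the other starts.
Sorted by start: Strings Soundcheck, Percussion Block, Woodwind Tracking, Brass Rehearsal, Woodwind Rehearsal, Dress Run-through, Chamber Warm-up.
Percussion Block starts after Strings Soundcheck ends, so Strings Soundcheck has no further overlaps.
Woodwind Tracking starts exactly when Percussion Block ends (back-to-back, no overlap), so Percussion Block has no further overlaps.
Brass Rehearsal starts after Woodwind Tracking ends, so Woodwind Tracking has no further overlaps.
Woodwind Rehearsal starts after Brass Rehearsal ends, so Brass Rehearsal has no further overlaps.
Dress Run-through starts before Woodwind Rehearsal ends → Woodwind Rehearsal and Dress Run-through overlap.
Chamber Warm-up starts exactly when Woodwind Rehearsal ends (back-to-back, no overlap).
Chamber Warm-up starts before Dress Run-through ends → Dress Run-through and Chamber Warm-up overlap.

Chamber Warm-up & Dress Run-through, Dress Run-through & Woodwind Rehearsal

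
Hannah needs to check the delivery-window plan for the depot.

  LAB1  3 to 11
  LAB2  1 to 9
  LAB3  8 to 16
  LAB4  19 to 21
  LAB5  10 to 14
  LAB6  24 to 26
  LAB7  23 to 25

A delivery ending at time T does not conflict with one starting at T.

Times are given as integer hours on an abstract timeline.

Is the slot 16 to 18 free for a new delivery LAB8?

Yes — the slot is free

LAB2: ends 9 at or before LAB8 starts 16 → clear.
LAB1: ends 11 at or before LAB8 starts 16 → clear.
LAB3: ends 16 at or before LAB8 starts 16 → clear.
LAB5: ends 14 at or before LAB8 starts 16 → clear.
LAB4: starts 19 at or after LAB8 ends 18 → clear.
LAB7: starts 23 at or after LAB8 ends 18 → clear.
LAB6: starts 24 at or after LAB8 ends 18 → clear.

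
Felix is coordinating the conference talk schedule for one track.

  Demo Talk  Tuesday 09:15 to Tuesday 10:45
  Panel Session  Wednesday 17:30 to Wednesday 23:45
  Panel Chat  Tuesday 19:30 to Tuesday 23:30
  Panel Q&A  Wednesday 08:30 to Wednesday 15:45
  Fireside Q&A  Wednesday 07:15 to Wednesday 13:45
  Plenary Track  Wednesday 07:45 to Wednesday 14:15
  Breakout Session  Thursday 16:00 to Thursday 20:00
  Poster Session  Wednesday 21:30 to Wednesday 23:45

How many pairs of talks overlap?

4

Check each pair: they overlap iff neither finishes before the other starts.
Sorted by start: Demo Talk, Panel Chat, Fireside Q&A, Plenary Track, Panel Q&A, Panel Session, Poster Session, Breakout Session.
Panel Chat starts after Demo Talk ends — done with Demo Talk.
Fireside Q&A starts after Panel Chat ends — done with Panel Chat.
Plenary Track starts before Fireside Q&A ends → Fireside Q&A and Plenary Track overlap.
Panel Q&A starts before Fireside Q&A ends → Fireside Q&A and Panel Q&A overlap.
Panel Session starts after Fireside Q&A ends — done with Fireside Q&A.
Panel Q&A starts before Plenary Track ends → Plenary Track and Panel Q&A overlap.
Panel Session starts after Plenary Track ends — done with Plenary Track.
Panel Session starts after Panel Q&A ends — done with Panel Q&A.
Poster Session starts before Panel Session ends → Panel Session and Poster Session overlap.
Breakout Session starts after Panel Session ends.
Breakout Session starts after Poster Session ends.
Overlapping pairs: Fireside Q&A & Panel Q&A, Fireside Q&A & Plenary Track, Panel Q&A & Plenary Track, Panel Session & Poster Session — 4 in total.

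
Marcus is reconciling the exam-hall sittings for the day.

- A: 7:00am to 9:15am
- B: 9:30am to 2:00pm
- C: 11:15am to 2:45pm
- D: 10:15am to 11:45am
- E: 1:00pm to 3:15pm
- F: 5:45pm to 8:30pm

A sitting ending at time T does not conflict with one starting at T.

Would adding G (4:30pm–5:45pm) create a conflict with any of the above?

No — it doesn't clash with anything

A: ends 9:15am at or before G starts 4:30pm → clear.
B: ends 2:00pm at or before G starts 4:30pm → clear.
D: ends 11:45am at or before G starts 4:30pm → clear.
C: ends 2:45pm at or before G starts 4:30pm → clear.
E: ends 3:15pm at or before G starts 4:30pm → clear.
F: starts 5:45pm at or after G ends 5:45pm → clear.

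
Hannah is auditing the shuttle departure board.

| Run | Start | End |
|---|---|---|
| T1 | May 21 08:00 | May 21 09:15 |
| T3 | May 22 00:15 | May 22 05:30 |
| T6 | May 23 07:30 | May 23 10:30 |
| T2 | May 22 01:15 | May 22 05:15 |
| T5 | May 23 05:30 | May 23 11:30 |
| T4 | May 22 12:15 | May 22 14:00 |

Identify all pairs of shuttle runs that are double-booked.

Sorted by start: T1, T3, T2, T4, T5, T6.
T3 starts after T1 ends, so nothing later overlaps T1 either.
T2 starts before T3 ends → T3 and T2 overlap.
T4 starts after T3 ends, so nothing later overlaps T3 either.
T4 starts after T2 ends, so nothing later overlaps T2 either.
T5 starts after T4 ends, so nothing later overlaps T4 either.
T6 starts before T5 ends → T5 and T6 overlap.

T2 & T3, T5 & T6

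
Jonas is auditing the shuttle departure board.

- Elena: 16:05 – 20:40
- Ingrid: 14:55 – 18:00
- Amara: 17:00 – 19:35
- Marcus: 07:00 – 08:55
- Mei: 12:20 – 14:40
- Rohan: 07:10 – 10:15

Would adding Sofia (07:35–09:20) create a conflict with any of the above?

Marcus: starts 07:00 before Sofia ends 09:20, and ends 08:55 after Sofia starts 07:35 → overlap.
Rohan: starts 07:10 before Sofia ends 09:20, and ends 10:15 after Sofia starts 07:35 → overlap.
Mei: starts 12:20 at or after Sofia ends 09:20 → clear.
Ingrid: starts 14:55 at or after Sofia ends 09:20 → clear.
Elena: starts 16:05 at or after Sofia ends 09:20 → clear.
Amara: starts 17:00 at or after Sofia ends 09:20 → clear.
Sofia overlaps Rohan, Marcus.

Yes — it overlaps Marcus, Rohan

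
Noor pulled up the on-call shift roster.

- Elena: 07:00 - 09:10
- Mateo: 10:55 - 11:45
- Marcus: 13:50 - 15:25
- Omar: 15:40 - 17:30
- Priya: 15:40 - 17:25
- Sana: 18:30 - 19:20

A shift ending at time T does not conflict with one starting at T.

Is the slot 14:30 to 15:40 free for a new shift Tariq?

No — it overlaps Marcus

Elena: ends 09:10 at or before Tariq starts 14:30 → clear.
Mateo: ends 11:45 at or before Tariq starts 14:30 → clear.
Marcus: starts 13:50 before Tariq ends 15:40, and ends 15:25 after Tariq starts 14:30 → overlap.
Omar: starts 15:40 at or after Tariq ends 15:40 → clear.
Priya: starts 15:40 at or after Tariq ends 15:40 → clear.
Sana: starts 18:30 at or after Tariq ends 15:40 → clear.
Tariq overlaps Marcus.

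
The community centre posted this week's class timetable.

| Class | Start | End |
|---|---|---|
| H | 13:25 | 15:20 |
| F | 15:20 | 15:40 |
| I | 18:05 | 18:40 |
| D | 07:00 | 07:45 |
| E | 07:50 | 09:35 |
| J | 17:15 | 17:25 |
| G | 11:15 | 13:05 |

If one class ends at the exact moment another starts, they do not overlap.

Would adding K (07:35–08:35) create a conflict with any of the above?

D: starts 07:00 before K ends 08:35, and ends 07:45 after K starts 07:35 → overlap.
E: starts 07:50 before K ends 08:35, and ends 09:35 after K starts 07:35 → overlap.
G: starts 11:15 at or after K ends 08:35 → clear.
H: starts 13:25 at or after K ends 08:35 → clear.
F: starts 15:20 at or after K ends 08:35 → clear.
J: starts 17:15 at or after K ends 08:35 → clear.
I: starts 18:05 at or after K ends 08:35 → clear.
K overlaps D, E.

Yes — it overlaps D, E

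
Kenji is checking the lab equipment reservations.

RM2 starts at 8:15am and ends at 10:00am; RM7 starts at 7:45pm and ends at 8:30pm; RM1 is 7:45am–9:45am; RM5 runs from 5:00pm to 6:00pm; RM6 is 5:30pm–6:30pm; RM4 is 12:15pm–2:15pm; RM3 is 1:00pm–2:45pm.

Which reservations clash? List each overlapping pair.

RM1 & RM2, RM3 & RM4, RM5 & RM6

Sorted by start: RM1, RM2, RM4, RM3, RM5, RM6, RM7.
RM2 starts before RM1 ends → RM1 and RM2 overlap.
RM4 starts after RM1 ends, so nothing later overlaps RM1 either.
RM4 starts after RM2 ends, so nothing later overlaps RM2 either.
RM3 starts before RM4 ends → RM4 and RM3 overlap.
RM5 starts after RM4 ends, so nothing later overlaps RM4 either.
RM5 starts after RM3 ends, so nothing later overlaps RM3 either.
RM6 starts before RM5 ends → RM5 and RM6 overlap.
RM7 starts after RM5 ends.
RM7 starts after RM6 ends.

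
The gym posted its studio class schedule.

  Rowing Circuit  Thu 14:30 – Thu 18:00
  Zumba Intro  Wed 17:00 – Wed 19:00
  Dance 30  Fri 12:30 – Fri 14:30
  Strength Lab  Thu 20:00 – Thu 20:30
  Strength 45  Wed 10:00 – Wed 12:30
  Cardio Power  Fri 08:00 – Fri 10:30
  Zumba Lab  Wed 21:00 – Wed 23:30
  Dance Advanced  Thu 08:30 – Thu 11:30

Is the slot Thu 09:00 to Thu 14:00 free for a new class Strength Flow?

No — it overlaps Dance Advanced

Strength 45: ends Wed 12:30 at or before Strength Flow starts Thu 09:00 → clear.
Zumba Intro: ends Wed 19:00 at or before Strength Flow starts Thu 09:00 → clear.
Zumba Lab: ends Wed 23:30 at or before Strength Flow starts Thu 09:00 → clear.
Dance Advanced: starts Thu 08:30 before Strength Flow ends Thu 14:00, and ends Thu 11:30 after Strength Flow starts Thu 09:00 → overlap.
Rowing Circuit: starts Thu 14:30 at or after Strength Flow ends Thu 14:00 → clear.
Strength Lab: starts Thu 20:00 at or after Strength Flow ends Thu 14:00 → clear.
Cardio Power: starts Fri 08:00 at or after Strength Flow ends Thu 14:00 → clear.
Dance 30: starts Fri 12:30 at or after Strength Flow ends Thu 14:00 → clear.
Strength Flow overlaps Dance Advanced.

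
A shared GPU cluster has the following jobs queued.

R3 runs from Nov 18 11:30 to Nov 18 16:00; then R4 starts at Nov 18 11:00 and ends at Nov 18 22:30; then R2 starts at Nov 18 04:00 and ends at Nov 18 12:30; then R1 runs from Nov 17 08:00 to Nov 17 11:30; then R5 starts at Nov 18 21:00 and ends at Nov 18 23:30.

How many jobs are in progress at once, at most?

Sweep the timeline, counting +1 at each start and −1 at each end (ends before starts at a tie):
Nov 17 08:00 start R1 → 1
Nov 17 11:30 end R1 → 0
Nov 18 04:00 start R2 → 1
Nov 18 11:00 start R4 → 2
Nov 18 11:30 start R3 → 3
Nov 18 12:30 end R2 → 2
Nov 18 16:00 end R3 → 1
Nov 18 21:00 start R5 → 2
Nov 18 22:30 end R4 → 1
Nov 18 23:30 end R5 → 0
Peak is 3, at Nov 18 11:30 (R2, R3, R4).

3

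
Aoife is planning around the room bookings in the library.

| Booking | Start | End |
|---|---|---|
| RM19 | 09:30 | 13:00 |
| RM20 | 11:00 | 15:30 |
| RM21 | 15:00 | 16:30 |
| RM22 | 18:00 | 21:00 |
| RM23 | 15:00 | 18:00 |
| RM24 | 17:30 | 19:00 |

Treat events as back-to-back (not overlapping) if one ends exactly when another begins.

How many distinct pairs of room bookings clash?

6

Sorted by start: RM19, RM20, RM21, RM23, RM24, RM22.
RM20 starts before RM19 ends → RM19 and RM20 overlap.
RM21 starts after RM19 ends; RM19 is clear from here.
RM21 starts before RM20 ends → RM20 and RM21 overlap.
RM23 starts before RM20 ends → RM20 and RM23 overlap.
RM24 starts after RM20 ends; RM20 is clear from here.
RM23 starts before RM21 ends → RM21 and RM23 overlap.
RM24 starts after RM21 ends; RM21 is clear from here.
RM24 starts before RM23 ends → RM23 and RM24 overlap.
RM22 starts exactly when RM23 ends (back-to-back, no overlap).
RM22 starts before RM24 ends → RM24 and RM22 overlap.
Overlapping pairs: RM19 & RM20, RM20 & RM21, RM20 & RM23, RM21 & RM23, RM22 & RM24, RM23 & RM24 — 6 in total.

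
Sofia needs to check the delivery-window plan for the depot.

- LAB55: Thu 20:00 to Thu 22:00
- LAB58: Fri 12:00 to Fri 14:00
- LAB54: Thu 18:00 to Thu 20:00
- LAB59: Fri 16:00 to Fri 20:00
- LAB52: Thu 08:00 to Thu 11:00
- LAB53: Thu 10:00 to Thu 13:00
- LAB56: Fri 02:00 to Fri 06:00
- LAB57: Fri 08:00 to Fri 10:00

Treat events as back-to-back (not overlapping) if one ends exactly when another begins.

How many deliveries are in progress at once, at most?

2

Walk through starts and ends in time order (an end at T is processed before a start at T):
Thu 08:00 start LAB52 → 1
Thu 10:00 start LAB53 → 2
Thu 11:00 end LAB52 → 1
Thu 13:00 end LAB53 → 0
Thu 18:00 start LAB54 → 1
Thu 20:00 end LAB54 → 0
Thu 20:00 start LAB55 → 1
Thu 22:00 end LAB55 → 0
Fri 02:00 start LAB56 → 1
Fri 06:00 end LAB56 → 0
Fri 08:00 start LAB57 → 1
Fri 10:00 end LAB57 → 0
Fri 12:00 start LAB58 → 1
Fri 14:00 end LAB58 → 0
Fri 16:00 start LAB59 → 1
Fri 20:00 end LAB59 → 0
Peak is 2, at Thu 10:00 (LAB52, LAB53).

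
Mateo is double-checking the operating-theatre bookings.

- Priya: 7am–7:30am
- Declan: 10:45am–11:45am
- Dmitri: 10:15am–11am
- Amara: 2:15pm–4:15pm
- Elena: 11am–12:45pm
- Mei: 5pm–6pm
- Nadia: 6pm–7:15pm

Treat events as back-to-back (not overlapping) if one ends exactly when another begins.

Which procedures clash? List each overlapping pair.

Declan & Dmitri, Declan & Elena

Check each pair: they overlap iff neither finishes before the other starts.
Sorted by start: Priya, Dmitri, Declan, Elena, Amara, Mei, Nadia.
Dmitri starts after Priya ends — done with Priya.
Declan starts before Dmitri ends → Dmitri and Declan overlap.
Elena starts exactly when Dmitri ends (back-to-back, no overlap) — done with Dmitri.
Elena starts before Declan ends → Declan and Elena overlap.
Amara starts after Declan ends — done with Declan.
Amara starts after Elena ends — done with Elena.
Mei starts after Amara ends — done with Amara.
Nadia starts exactly when Mei ends (back-to-back, no overlap).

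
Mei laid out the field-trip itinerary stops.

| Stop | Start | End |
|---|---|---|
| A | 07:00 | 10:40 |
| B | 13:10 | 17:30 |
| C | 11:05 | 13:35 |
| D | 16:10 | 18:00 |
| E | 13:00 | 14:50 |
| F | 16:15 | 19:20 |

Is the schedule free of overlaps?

No

Sorted by start: A, C, E, B, D, F.
C starts after A ends, so A has no further overlaps.
E starts before C ends → C and E overlap.
That's a conflict, so the schedule is not conflict-free.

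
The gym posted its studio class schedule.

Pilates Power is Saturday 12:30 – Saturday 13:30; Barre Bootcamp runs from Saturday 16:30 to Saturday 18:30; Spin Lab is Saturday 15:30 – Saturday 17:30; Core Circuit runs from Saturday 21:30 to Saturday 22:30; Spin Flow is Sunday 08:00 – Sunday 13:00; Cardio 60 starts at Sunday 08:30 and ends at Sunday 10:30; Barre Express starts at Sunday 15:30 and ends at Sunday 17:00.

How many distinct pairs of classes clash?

2

Sorted by start: Pilates Power, Spin Lab, Barre Bootcamp, Core Circuit, Spin Flow, Cardio 60, Barre Express.
Spin Lab starts after Pilates Power ends; Pilates Power is clear from here.
Barre Bootcamp starts before Spin Lab ends → Spin Lab and Barre Bootcamp overlap.
Core Circuit starts after Spin Lab ends; Spin Lab is clear from here.
Core Circuit starts after Barre Bootcamp ends; Barre Bootcamp is clear from here.
Spin Flow starts after Core Circuit ends; Core Circuit is clear from here.
Cardio 60 starts before Spin Flow ends → Spin Flow and Cardio 60 overlap.
Barre Express starts after Spin Flow ends.
Barre Express starts after Cardio 60 ends.
Overlapping pairs: Barre Bootcamp & Spin Lab, Cardio 60 & Spin Flow — 2 in total.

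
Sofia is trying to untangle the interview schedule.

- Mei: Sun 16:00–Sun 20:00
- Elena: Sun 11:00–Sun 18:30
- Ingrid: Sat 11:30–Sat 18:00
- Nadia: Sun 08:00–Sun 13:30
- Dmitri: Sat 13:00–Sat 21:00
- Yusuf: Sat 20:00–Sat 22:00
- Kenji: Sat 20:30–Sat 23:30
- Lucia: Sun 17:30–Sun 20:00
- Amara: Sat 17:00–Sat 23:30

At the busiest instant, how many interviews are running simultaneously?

4

Sweep the timeline, counting +1 at each start and −1 at each end (ends before starts at a tie):
Sat 11:30 start Ingrid → 1
Sat 13:00 start Dmitri → 2
Sat 17:00 start Amara → 3
Sat 18:00 end Ingrid → 2
Sat 20:00 start Yusuf → 3
Sat 20:30 start Kenji → 4
Sat 21:00 end Dmitri → 3
Sat 22:00 end Yusuf → 2
Sat 23:30 end Amara → 1
Sat 23:30 end Kenji → 0
Sun 08:00 start Nadia → 1
Sun 11:00 start Elena → 2
Sun 13:30 end Nadia → 1
Sun 16:00 start Mei → 2
Sun 17:30 start Lucia → 3
Sun 18:30 end Elena → 2
Sun 20:00 end Lucia → 1
Sun 20:00 end Mei → 0
Peak is 4, at Sat 20:30 (Amara, Dmitri, Kenji, Yusuf).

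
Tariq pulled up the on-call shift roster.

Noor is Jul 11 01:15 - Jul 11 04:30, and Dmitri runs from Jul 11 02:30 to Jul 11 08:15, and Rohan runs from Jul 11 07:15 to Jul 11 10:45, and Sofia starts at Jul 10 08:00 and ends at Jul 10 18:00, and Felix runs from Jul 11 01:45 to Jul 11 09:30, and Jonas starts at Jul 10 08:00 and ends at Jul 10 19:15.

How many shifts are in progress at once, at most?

3

Walk through starts and ends in time order (an end at T is processed before a start at T):
Jul 10 08:00 start Jonas → 1
Jul 10 08:00 start Sofia → 2
Jul 10 18:00 end Sofia → 1
Jul 10 19:15 end Jonas → 0
Jul 11 01:15 start Noor → 1
Jul 11 01:45 start Felix → 2
Jul 11 02:30 start Dmitri → 3
Jul 11 04:30 end Noor → 2
Jul 11 07:15 start Rohan → 3
Jul 11 08:15 end Dmitri → 2
Jul 11 09:30 end Felix → 1
Jul 11 10:45 end Rohan → 0
Peak is 3, at Jul 11 02:30 (Dmitri, Felix, Noor).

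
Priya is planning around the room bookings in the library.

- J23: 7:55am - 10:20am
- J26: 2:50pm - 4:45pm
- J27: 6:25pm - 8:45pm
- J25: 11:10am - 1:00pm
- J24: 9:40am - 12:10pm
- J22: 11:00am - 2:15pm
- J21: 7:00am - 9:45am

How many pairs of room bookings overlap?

Sorted by start: J21, J23, J24, J22, J25, J26, J27.
J23 starts before J21 ends → J21 and J23 overlap.
J24 starts before J21 ends → J21 and J24 overlap.
J22 starts after J21 ends; J21 is clear from here.
J24 starts before J23 ends → J23 and J24 overlap.
J22 starts after J23 ends; J23 is clear from here.
J22 starts before J24 ends → J24 and J22 overlap.
J25 starts before J24 ends → J24 and J25 overlap.
J26 starts after J24 ends; J24 is clear from here.
J25 starts before J22 ends → J22 and J25 overlap.
J26 starts after J22 ends; J22 is clear from here.
J26 starts after J25 ends; J25 is clear from here.
J27 starts after J26 ends.
Overlapping pairs: J21 & J23, J21 & J24, J22 & J24, J22 & J25, J23 & J24, J24 & J25 — 6 in total.

6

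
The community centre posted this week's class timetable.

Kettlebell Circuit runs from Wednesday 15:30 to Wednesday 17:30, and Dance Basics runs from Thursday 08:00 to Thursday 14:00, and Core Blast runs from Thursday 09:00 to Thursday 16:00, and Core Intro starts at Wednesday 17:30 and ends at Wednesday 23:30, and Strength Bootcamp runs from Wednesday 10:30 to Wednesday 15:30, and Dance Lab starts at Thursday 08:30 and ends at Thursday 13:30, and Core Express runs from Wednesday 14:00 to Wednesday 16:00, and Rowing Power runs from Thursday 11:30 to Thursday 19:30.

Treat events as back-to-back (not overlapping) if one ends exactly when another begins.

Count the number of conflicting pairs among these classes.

Sorted by start: Strength Bootcamp, Core Express, Kettlebell Circuit, Core Intro, Dance Basics, Dance Lab, Core Blast, Rowing Power.
Core Express starts before Strength Bootcamp ends → Strength Bootcamp and Core Express overlap.
Kettlebell Circuit starts exactly when Strength Bootcamp ends (back-to-back, no overlap), so nothing later overlaps Strength Bootcamp either.
Kettlebell Circuit starts before Core Express ends → Core Express and Kettlebell Circuit overlap.
Core Intro starts after Core Express ends, so nothing later overlaps Core Express either.
Core Intro starts exactly when Kettlebell Circuit ends (back-to-back, no overlap), so nothing later overlaps Kettlebell Circuit either.
Dance Basics starts after Core Intro ends, so nothing later overlaps Core Intro either.
Dance Lab starts before Dance Basics ends → Dance Basics and Dance Lab overlap.
Core Blast starts before Dance Basics ends → Dance Basics and Core Blast overlap.
Rowing Power starts before Dance Basics ends → Dance Basics and Rowing Power overlap.
Core Blast starts before Dance Lab ends → Dance Lab and Core Blast overlap.
Rowing Power starts before Dance Lab ends → Dance Lab and Rowing Power overlap.
Rowing Power starts before Core Blast ends → Core Blast and Rowing Power overlap.
Overlapping pairs: Core Blast & Dance Basics, Core Blast & Dance Lab, Core Blast & Rowing Power, Core Express & Kettlebell Circuit, Core Express & Strength Bootcamp, Dance Basics & Dance Lab, Dance Basics & Rowing Power, Dance Lab & Rowing Power — 8 in total.

8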